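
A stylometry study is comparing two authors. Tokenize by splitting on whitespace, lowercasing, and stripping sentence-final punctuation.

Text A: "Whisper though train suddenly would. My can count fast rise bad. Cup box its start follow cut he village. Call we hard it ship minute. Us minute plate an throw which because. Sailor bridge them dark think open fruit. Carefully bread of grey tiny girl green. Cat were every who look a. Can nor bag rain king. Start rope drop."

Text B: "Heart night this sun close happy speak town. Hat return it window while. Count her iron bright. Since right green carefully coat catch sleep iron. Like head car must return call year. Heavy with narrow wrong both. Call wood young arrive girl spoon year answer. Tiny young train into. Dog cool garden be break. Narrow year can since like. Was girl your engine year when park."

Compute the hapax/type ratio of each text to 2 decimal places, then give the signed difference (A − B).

A: hapax=54, V=57, ratio=0.95
B: hapax=46, V=55, ratio=0.84
Difference = 0.95 − 0.84 = 0.11

0.11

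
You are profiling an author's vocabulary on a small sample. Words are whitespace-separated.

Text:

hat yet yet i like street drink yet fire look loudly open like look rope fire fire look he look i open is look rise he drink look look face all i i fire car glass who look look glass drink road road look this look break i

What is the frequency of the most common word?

Frequencies: look:11, i:5, fire:4, yet:3, drink:3, like:2, open:2, he:2, glass:2, road:2, hat:1, street:1, loudly:1, rope:1, is:1, rise:1, face:1, all:1, car:1, who:1, … (2 more, each freq 1)
Most common: 'look' with frequency 11.

11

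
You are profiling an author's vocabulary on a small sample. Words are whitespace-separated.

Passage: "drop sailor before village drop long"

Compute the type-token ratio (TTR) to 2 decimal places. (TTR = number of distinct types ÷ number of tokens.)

N = 6 tokens, V = 5 types.
TTR = V / N = 5 / 6 = 0.83

0.83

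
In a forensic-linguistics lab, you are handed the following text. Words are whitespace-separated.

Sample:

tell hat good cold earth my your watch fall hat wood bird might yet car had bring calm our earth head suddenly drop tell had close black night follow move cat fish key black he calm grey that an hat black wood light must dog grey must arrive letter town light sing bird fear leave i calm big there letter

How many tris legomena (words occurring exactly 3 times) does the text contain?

Frequencies: hat:3, calm:3, black:3, tell:2, earth:2, wood:2, bird:2, had:2, grey:2, light:2, must:2, letter:2, good:1, cold:1, my:1, your:1, watch:1, fall:1, might:1, yet:1, … (25 more, each freq 1)
Words with frequency 3: black, calm, hat

3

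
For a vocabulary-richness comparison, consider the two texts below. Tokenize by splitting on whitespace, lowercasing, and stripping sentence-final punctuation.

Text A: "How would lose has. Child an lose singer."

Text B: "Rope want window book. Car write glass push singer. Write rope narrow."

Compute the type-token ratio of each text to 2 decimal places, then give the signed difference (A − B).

0.05

TTR(A) = 7/8 = 0.88
TTR(B) = 10/12 = 0.83
Difference = 0.88 − 0.83 = 0.05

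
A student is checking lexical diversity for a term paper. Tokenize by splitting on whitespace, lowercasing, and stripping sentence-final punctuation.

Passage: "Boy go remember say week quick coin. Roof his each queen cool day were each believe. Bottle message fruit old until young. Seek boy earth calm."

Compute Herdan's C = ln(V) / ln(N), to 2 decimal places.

N = 26, V = 24.
ln(V) = 3.178054, ln(N) = 3.258097
C = 3.178054 / 3.258097 = 0.98

0.98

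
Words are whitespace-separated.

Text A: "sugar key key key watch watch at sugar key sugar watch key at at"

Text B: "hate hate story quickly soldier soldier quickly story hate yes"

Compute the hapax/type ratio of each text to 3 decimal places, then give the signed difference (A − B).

-0.200

A: hapax=0, V=4, ratio=0.000
B: hapax=1, V=5, ratio=0.200
Difference = 0.000 − 0.200 = -0.200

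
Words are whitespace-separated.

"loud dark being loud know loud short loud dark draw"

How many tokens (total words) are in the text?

10

Tokens: loud, dark, being, loud, know, loud, short, loud, dark, draw
N = 10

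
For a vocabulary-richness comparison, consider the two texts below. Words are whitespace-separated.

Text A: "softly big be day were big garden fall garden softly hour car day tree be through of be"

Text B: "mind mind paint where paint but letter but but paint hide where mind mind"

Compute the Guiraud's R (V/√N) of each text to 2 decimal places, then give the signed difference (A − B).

A: V=12, N=18, R=2.83
B: V=6, N=14, R=1.60
Difference = 2.83 − 1.60 = 1.23

1.23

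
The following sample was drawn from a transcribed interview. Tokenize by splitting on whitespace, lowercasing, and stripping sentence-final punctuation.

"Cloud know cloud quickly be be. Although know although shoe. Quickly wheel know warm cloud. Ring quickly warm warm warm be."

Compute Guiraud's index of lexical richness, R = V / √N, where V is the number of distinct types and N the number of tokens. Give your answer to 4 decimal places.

1.9640

N = 21, V = 9.
√N = 4.582576
R = 9 / 4.582576 = 1.9640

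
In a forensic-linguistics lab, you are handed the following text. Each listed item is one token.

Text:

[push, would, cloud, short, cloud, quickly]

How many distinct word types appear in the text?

Distinct types: {cloud, push, quickly, short, would}
V = 5

5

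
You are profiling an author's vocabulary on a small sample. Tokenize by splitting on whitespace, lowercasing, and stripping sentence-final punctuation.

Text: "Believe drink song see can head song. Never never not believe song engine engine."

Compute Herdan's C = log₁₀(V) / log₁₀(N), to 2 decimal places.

0.83

N = 14, V = 9.
log₁₀(V) = 0.954243, log₁₀(N) = 1.146128
C = 0.954243 / 1.146128 = 0.83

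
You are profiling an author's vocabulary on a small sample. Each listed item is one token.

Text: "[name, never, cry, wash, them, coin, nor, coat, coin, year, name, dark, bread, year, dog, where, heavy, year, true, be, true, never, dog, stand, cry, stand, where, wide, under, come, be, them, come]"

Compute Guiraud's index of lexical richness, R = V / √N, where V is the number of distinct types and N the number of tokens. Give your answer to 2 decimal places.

3.48

N = 33, V = 20.
√N = 5.744563
R = 20 / 5.744563 = 3.48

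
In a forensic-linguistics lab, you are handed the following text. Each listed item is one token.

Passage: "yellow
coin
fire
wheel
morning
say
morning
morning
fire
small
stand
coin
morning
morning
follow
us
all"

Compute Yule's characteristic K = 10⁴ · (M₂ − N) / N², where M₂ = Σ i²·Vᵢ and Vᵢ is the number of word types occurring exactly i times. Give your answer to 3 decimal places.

830.450

Frequencies: morning:5, coin:2, fire:2, yellow:1, wheel:1, say:1, small:1, stand:1, follow:1, us:1, all:1
N = 17. Frequency spectrum: V_1=8, V_2=2, V_5=1
M₂ = 1²·8 + 2²·2 + 5²·1 = 41
K = 10000 × (41 − 17) / 17² = 830.450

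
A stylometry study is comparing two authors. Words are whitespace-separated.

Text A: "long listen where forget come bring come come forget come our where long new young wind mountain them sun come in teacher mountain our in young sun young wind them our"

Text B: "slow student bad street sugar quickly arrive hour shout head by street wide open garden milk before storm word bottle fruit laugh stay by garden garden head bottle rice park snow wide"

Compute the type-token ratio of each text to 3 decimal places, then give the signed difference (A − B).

TTR(A) = 15/31 = 0.484
TTR(B) = 25/32 = 0.781
Difference = 0.484 − 0.781 = -0.297

-0.297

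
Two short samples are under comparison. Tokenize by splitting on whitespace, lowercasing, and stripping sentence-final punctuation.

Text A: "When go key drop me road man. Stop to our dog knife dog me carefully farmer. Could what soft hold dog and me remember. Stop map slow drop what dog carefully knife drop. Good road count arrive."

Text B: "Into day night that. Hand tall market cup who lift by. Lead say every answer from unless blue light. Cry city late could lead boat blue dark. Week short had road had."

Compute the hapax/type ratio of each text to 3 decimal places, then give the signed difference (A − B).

A: hapax=17, V=25, ratio=0.680
B: hapax=26, V=29, ratio=0.897
Difference = 0.680 − 0.897 = -0.217

-0.217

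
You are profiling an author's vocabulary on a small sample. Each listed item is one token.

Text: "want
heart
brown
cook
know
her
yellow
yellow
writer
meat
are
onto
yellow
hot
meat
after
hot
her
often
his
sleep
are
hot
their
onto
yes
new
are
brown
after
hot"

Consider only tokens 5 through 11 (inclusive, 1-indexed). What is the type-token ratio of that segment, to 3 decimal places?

0.857

Segment tokens 5–11: know, her, yellow, yellow, writer, meat, are
Segment N = 7, segment V = 6.
TTR = 6 / 7 = 0.857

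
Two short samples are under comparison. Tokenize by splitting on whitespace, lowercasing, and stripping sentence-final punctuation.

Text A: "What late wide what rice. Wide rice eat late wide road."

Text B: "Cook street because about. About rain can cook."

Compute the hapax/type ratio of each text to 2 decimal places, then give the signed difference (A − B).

-0.34

A: hapax=2, V=6, ratio=0.33
B: hapax=4, V=6, ratio=0.67
Difference = 0.33 − 0.67 = -0.34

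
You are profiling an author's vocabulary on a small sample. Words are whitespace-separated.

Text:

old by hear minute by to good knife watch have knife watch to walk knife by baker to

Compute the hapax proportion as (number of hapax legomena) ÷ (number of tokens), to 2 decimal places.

0.39

Frequencies: by:3, to:3, knife:3, watch:2, old:1, hear:1, minute:1, good:1, have:1, walk:1, baker:1
Hapax count = 7; token count = 18.
Ratio = 7 / 18 = 0.39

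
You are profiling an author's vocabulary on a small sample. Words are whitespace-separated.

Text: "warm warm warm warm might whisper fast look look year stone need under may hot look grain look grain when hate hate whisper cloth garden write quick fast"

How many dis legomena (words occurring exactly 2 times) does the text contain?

Frequencies: warm:4, look:4, whisper:2, fast:2, grain:2, hate:2, might:1, year:1, stone:1, need:1, under:1, may:1, hot:1, when:1, cloth:1, garden:1, write:1, quick:1
Words with frequency 2: fast, grain, hate, whisper

4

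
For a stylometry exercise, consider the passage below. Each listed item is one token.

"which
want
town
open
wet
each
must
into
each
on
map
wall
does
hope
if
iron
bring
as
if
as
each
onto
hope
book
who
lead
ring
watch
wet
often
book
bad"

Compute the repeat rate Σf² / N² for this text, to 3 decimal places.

0.047

Frequencies: each:3, wet:2, hope:2, if:2, as:2, book:2, which:1, want:1, town:1, open:1, must:1, into:1, on:1, map:1, wall:1, does:1, iron:1, bring:1, onto:1, who:1, … (5 more, each freq 1)
Σf² = 48; N² = 1024
Repeat rate = 48 / 1024 = 0.047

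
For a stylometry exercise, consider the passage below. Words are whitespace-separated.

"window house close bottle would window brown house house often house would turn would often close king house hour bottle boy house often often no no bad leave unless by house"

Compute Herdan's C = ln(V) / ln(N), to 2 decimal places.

N = 31, V = 16.
ln(V) = 2.772589, ln(N) = 3.433987
C = 2.772589 / 3.433987 = 0.81

0.81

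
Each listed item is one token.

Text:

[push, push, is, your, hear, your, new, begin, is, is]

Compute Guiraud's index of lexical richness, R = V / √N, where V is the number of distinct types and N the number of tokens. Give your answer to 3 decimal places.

1.897

N = 10, V = 6.
√N = 3.162278
R = 6 / 3.162278 = 1.897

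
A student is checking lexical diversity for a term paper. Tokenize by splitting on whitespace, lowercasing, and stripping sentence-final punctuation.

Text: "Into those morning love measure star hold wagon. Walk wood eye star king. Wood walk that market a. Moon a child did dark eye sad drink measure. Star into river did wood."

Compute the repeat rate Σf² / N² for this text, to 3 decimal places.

0.055

Frequencies: star:3, wood:3, into:2, measure:2, walk:2, eye:2, a:2, did:2, those:1, morning:1, love:1, hold:1, wagon:1, king:1, that:1, market:1, moon:1, child:1, dark:1, sad:1, … (2 more, each freq 1)
Σf² = 56; N² = 1024
Repeat rate = 56 / 1024 = 0.055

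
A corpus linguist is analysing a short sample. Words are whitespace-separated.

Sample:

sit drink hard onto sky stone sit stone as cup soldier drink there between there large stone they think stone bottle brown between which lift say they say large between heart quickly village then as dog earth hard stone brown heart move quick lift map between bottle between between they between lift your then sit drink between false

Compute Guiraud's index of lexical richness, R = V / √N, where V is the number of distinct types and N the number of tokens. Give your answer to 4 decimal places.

N = 58, V = 30.
√N = 7.615773
R = 30 / 7.615773 = 3.9392

3.9392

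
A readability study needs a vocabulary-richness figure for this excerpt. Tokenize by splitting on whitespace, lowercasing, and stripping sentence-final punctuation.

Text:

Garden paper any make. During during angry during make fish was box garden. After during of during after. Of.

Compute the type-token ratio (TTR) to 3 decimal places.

0.579

N = 19 tokens, V = 11 types.
TTR = V / N = 11 / 19 = 0.579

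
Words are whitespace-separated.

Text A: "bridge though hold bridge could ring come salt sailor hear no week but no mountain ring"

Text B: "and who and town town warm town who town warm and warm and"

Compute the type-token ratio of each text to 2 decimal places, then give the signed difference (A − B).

TTR(A) = 13/16 = 0.81
TTR(B) = 4/13 = 0.31
Difference = 0.81 − 0.31 = 0.50

0.50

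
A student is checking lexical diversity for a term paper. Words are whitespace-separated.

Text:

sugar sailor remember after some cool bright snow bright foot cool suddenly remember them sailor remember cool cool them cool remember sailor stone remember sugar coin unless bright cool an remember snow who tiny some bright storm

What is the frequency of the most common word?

Frequencies: remember:6, cool:6, bright:4, sailor:3, sugar:2, some:2, snow:2, them:2, after:1, foot:1, suddenly:1, stone:1, coin:1, unless:1, an:1, who:1, tiny:1, storm:1
Most common: 'remember' with frequency 6.

6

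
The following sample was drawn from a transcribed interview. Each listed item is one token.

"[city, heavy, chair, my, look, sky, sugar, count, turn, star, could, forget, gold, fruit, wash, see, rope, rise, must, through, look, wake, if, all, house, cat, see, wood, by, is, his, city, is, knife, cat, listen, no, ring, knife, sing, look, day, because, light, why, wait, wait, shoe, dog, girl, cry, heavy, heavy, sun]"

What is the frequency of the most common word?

Frequencies: heavy:3, look:3, city:2, see:2, cat:2, is:2, knife:2, wait:2, chair:1, my:1, sky:1, sugar:1, count:1, turn:1, star:1, could:1, forget:1, gold:1, fruit:1, wash:1, … (24 more, each freq 1)
Most common: 'heavy' with frequency 3.

3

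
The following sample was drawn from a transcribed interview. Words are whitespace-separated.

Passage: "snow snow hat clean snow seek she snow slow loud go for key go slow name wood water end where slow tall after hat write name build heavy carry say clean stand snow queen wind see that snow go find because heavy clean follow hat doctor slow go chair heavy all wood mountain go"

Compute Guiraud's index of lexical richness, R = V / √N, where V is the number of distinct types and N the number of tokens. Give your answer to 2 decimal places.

4.63

N = 54, V = 34.
√N = 7.348469
R = 34 / 7.348469 = 4.63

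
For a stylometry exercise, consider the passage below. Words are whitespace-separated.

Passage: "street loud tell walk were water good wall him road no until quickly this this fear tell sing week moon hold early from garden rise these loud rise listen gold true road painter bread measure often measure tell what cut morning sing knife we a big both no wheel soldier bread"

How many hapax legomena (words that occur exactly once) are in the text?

Frequencies: tell:3, loud:2, road:2, no:2, this:2, sing:2, rise:2, bread:2, measure:2, street:1, walk:1, were:1, water:1, good:1, wall:1, him:1, until:1, quickly:1, fear:1, week:1, … (21 more, each freq 1)
Hapax (freq=1): a, big, both, cut, early, fear, from, garden, gold, good, him, hold, knife, listen, moon, morning, often, painter, quickly, soldier, street, these, true, until, walk, wall, water, we, week, were, what, wheel

32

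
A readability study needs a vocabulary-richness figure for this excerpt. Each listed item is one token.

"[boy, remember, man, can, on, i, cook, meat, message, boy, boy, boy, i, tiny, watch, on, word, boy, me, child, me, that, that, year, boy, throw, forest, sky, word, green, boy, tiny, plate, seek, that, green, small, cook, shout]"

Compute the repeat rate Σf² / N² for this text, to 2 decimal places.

Frequencies: boy:7, that:3, on:2, i:2, cook:2, tiny:2, word:2, me:2, green:2, remember:1, man:1, can:1, meat:1, message:1, watch:1, child:1, year:1, throw:1, forest:1, sky:1, … (4 more, each freq 1)
Σf² = 101; N² = 1521
Repeat rate = 101 / 1521 = 0.07

0.07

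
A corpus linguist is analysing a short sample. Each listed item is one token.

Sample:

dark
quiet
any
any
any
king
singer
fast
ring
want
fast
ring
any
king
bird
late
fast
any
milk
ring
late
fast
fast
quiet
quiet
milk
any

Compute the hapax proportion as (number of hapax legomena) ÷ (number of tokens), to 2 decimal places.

Frequencies: any:6, fast:5, quiet:3, ring:3, king:2, late:2, milk:2, dark:1, singer:1, want:1, bird:1
Hapax count = 4; token count = 27.
Ratio = 4 / 27 = 0.15

0.15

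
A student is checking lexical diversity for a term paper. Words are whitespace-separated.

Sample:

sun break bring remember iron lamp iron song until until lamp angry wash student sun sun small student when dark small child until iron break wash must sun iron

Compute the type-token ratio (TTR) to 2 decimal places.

0.55

N = 29 tokens, V = 16 types.
TTR = V / N = 16 / 29 = 0.55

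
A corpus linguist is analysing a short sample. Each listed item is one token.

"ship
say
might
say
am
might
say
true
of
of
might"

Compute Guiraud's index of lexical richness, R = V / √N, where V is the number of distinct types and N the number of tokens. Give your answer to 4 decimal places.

1.8091

N = 11, V = 6.
√N = 3.316625
R = 6 / 3.316625 = 1.8091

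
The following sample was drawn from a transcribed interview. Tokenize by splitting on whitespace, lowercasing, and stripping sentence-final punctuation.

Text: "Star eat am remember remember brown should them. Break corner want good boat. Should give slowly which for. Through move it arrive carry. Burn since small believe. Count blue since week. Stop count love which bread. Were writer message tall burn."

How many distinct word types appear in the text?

35

Distinct types: {am, arrive, believe, blue, boat, bread, break, brown, burn, carry, corner, count, eat, for, give, good, it, love, message, move, remember, should, since, slowly, small, star, stop, tall, them, through, want, week, were, which, writer}
V = 35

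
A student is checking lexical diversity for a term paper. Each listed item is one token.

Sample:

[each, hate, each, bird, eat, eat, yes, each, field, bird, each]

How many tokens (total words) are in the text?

Tokens: each, hate, each, bird, eat, eat, yes, each, field, bird, each
N = 11

11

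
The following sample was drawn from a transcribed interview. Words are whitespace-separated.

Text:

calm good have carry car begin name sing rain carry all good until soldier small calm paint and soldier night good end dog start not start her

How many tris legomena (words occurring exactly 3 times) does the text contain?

Frequencies: good:3, calm:2, carry:2, soldier:2, start:2, have:1, car:1, begin:1, name:1, sing:1, rain:1, all:1, until:1, small:1, paint:1, and:1, night:1, end:1, dog:1, not:1, … (1 more, each freq 1)
Words with frequency 3: good

1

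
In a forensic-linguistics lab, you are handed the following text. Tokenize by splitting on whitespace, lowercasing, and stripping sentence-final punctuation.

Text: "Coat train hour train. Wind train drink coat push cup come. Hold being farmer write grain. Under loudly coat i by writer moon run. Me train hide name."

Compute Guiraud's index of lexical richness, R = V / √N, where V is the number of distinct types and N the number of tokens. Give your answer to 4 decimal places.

N = 28, V = 23.
√N = 5.291503
R = 23 / 5.291503 = 4.3466

4.3466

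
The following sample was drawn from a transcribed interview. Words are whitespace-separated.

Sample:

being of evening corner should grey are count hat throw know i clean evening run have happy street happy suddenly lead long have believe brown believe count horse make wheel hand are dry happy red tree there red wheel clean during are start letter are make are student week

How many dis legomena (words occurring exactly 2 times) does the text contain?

8

Frequencies: are:5, happy:3, evening:2, count:2, clean:2, have:2, believe:2, make:2, wheel:2, red:2, being:1, of:1, corner:1, should:1, grey:1, hat:1, throw:1, know:1, i:1, run:1, … (15 more, each freq 1)
Words with frequency 2: believe, clean, count, evening, have, make, red, wheel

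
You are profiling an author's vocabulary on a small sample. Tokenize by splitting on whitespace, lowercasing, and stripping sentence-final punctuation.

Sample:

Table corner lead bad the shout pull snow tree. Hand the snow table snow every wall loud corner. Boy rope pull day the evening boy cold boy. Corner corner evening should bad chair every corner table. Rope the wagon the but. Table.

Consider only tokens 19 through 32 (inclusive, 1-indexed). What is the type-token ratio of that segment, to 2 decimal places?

0.71

Segment tokens 19–32: boy, rope, pull, day, the, evening, boy, cold, boy, corner, corner, evening, should, bad
Segment N = 14, segment V = 10.
TTR = 10 / 14 = 0.71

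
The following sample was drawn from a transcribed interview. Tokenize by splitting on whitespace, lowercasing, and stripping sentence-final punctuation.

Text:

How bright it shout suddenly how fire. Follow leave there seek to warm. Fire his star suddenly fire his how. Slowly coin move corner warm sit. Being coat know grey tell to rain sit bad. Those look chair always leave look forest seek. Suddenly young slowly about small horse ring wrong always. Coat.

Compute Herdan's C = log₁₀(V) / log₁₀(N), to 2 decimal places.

N = 53, V = 37.
log₁₀(V) = 1.568202, log₁₀(N) = 1.724276
C = 1.568202 / 1.724276 = 0.91

0.91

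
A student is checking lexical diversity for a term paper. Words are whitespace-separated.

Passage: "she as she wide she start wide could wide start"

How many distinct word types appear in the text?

Distinct types: {as, could, she, start, wide}
V = 5

5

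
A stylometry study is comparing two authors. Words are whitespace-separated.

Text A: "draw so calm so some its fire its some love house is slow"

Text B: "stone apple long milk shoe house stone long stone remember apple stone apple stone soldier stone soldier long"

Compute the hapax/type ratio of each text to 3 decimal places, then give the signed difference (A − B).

A: hapax=7, V=10, ratio=0.700
B: hapax=4, V=8, ratio=0.500
Difference = 0.700 − 0.500 = 0.200

0.200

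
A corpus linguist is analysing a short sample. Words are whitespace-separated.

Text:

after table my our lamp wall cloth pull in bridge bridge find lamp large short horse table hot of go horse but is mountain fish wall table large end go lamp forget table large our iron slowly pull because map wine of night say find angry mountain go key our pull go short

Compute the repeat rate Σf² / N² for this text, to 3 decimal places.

0.041

Frequencies: table:4, go:4, our:3, lamp:3, pull:3, large:3, wall:2, bridge:2, find:2, short:2, horse:2, of:2, mountain:2, after:1, my:1, cloth:1, in:1, hot:1, but:1, is:1, … (12 more, each freq 1)
Σf² = 115; N² = 2809
Repeat rate = 115 / 2809 = 0.041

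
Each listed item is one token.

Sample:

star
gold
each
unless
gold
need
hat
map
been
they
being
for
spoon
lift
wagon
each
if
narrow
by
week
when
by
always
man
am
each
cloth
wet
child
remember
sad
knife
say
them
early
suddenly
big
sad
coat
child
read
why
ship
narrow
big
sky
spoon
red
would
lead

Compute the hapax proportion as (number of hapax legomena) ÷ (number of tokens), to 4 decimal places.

Frequencies: each:3, gold:2, spoon:2, narrow:2, by:2, child:2, sad:2, big:2, star:1, unless:1, need:1, hat:1, map:1, been:1, they:1, being:1, for:1, lift:1, wagon:1, if:1, … (21 more, each freq 1)
Hapax count = 33; token count = 50.
Ratio = 33 / 50 = 0.6600

0.6600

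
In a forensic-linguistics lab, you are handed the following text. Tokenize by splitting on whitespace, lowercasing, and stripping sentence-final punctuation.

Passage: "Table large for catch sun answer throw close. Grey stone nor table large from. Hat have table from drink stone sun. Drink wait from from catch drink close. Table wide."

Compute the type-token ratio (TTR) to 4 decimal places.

N = 30 tokens, V = 17 types.
TTR = V / N = 17 / 30 = 0.5667

0.5667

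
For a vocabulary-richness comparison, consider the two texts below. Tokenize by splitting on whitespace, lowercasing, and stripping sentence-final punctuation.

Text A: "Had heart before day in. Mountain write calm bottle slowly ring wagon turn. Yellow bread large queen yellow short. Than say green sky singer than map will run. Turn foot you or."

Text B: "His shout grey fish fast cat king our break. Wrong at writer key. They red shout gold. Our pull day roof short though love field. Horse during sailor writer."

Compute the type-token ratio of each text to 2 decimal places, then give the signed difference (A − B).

0.01

TTR(A) = 29/32 = 0.91
TTR(B) = 26/29 = 0.90
Difference = 0.91 − 0.90 = 0.01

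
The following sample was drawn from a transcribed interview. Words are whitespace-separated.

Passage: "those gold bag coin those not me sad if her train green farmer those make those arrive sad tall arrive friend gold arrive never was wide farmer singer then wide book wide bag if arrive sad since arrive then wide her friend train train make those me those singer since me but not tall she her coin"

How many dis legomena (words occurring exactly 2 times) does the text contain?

Frequencies: those:6, arrive:5, wide:4, me:3, sad:3, her:3, train:3, gold:2, bag:2, coin:2, not:2, if:2, farmer:2, make:2, tall:2, friend:2, singer:2, then:2, since:2, green:1, … (5 more, each freq 1)
Words with frequency 2: bag, coin, farmer, friend, gold, if, make, not, since, singer, tall, then

12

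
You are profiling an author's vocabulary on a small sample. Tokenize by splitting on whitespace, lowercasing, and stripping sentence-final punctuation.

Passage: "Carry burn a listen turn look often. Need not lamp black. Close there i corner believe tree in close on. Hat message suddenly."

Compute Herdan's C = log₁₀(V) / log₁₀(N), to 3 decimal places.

0.986

N = 23, V = 22.
log₁₀(V) = 1.342423, log₁₀(N) = 1.361728
C = 1.342423 / 1.361728 = 0.986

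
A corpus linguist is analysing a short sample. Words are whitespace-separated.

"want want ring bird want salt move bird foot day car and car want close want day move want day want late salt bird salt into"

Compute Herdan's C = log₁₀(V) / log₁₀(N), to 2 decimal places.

N = 26, V = 12.
log₁₀(V) = 1.079181, log₁₀(N) = 1.414973
C = 1.079181 / 1.414973 = 0.76

0.76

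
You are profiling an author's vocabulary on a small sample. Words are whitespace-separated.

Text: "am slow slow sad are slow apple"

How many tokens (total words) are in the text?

7

Tokens: am, slow, slow, sad, are, slow, apple
N = 7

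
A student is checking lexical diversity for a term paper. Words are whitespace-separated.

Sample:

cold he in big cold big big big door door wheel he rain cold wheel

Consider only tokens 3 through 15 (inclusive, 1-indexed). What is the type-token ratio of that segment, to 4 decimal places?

0.5385

Segment tokens 3–15: in, big, cold, big, big, big, door, door, wheel, he, rain, cold, wheel
Segment N = 13, segment V = 7.
TTR = 7 / 13 = 0.5385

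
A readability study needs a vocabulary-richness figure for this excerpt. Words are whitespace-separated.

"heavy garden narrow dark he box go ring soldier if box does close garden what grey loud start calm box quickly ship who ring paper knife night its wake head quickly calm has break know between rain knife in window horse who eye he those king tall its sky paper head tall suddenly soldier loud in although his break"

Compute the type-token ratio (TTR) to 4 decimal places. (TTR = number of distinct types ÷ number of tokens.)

0.7119

N = 59 tokens, V = 42 types.
TTR = V / N = 42 / 59 = 0.7119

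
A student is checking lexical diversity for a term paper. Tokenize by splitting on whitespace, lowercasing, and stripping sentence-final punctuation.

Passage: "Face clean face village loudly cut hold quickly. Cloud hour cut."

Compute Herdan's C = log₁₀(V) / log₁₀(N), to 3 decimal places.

0.916

N = 11, V = 9.
log₁₀(V) = 0.954243, log₁₀(N) = 1.041393
C = 0.954243 / 1.041393 = 0.916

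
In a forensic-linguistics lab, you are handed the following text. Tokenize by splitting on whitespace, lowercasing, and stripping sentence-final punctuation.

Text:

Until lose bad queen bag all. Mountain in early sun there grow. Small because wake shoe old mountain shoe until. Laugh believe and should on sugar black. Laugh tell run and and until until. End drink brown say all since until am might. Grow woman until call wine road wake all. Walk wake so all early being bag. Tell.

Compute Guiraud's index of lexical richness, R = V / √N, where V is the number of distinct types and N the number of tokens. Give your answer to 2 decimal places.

5.21

N = 59, V = 40.
√N = 7.681146
R = 40 / 7.681146 = 5.21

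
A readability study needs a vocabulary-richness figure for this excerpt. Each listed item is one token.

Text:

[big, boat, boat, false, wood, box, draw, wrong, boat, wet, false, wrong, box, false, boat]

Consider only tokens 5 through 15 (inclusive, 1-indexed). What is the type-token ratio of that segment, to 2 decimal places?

Segment tokens 5–15: wood, box, draw, wrong, boat, wet, false, wrong, box, false, boat
Segment N = 11, segment V = 7.
TTR = 7 / 11 = 0.64

0.64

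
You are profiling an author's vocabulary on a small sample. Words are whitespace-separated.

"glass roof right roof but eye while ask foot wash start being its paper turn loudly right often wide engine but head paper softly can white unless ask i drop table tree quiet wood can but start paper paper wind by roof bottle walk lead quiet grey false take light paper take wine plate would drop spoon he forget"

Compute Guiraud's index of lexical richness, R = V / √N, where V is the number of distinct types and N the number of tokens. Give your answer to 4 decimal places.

N = 59, V = 44.
√N = 7.681146
R = 44 / 7.681146 = 5.7283

5.7283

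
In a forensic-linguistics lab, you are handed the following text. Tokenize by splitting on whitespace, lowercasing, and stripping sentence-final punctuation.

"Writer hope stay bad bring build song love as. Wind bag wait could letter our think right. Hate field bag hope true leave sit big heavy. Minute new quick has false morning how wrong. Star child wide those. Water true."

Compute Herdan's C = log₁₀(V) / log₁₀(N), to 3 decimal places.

0.979

N = 40, V = 37.
log₁₀(V) = 1.568202, log₁₀(N) = 1.602060
C = 1.568202 / 1.602060 = 0.979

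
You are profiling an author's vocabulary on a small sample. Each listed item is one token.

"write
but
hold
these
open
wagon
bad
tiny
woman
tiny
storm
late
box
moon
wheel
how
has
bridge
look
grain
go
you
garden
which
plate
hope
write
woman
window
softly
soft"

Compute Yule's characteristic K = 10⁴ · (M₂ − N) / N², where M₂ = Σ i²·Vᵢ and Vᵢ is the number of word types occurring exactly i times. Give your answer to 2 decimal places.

62.43

Frequencies: write:2, tiny:2, woman:2, but:1, hold:1, these:1, open:1, wagon:1, bad:1, storm:1, late:1, box:1, moon:1, wheel:1, how:1, has:1, bridge:1, look:1, grain:1, go:1, … (8 more, each freq 1)
N = 31. Frequency spectrum: V_1=25, V_2=3
M₂ = 1²·25 + 2²·3 = 37
K = 10000 × (37 − 31) / 31² = 62.43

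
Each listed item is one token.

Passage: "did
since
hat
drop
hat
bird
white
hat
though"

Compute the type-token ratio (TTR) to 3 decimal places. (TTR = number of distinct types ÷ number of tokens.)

0.778

N = 9 tokens, V = 7 types.
TTR = V / N = 7 / 9 = 0.778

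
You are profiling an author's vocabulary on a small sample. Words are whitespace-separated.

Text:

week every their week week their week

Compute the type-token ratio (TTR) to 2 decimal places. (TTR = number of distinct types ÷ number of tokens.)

N = 7 tokens, V = 3 types.
TTR = V / N = 3 / 7 = 0.43

0.43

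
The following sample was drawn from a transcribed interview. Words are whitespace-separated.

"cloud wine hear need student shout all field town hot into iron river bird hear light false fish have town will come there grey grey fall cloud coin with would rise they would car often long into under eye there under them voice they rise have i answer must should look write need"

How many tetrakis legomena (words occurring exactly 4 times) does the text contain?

0

Frequencies: cloud:2, hear:2, need:2, town:2, into:2, have:2, there:2, grey:2, would:2, rise:2, they:2, under:2, wine:1, student:1, shout:1, all:1, field:1, hot:1, iron:1, river:1, … (21 more, each freq 1)
Words with frequency 4: (none)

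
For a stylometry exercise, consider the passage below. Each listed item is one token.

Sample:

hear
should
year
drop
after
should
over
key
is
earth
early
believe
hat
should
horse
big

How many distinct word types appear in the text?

14

Distinct types: {after, believe, big, drop, early, earth, hat, hear, horse, is, key, over, should, year}
V = 14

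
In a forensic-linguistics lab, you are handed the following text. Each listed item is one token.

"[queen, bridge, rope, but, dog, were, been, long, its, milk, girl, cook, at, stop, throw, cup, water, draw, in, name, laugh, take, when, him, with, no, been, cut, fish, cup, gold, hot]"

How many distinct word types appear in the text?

30

Distinct types: {at, been, bridge, but, cook, cup, cut, dog, draw, fish, girl, gold, him, hot, in, its, laugh, long, milk, name, no, queen, rope, stop, take, throw, water, were, when, with}
V = 30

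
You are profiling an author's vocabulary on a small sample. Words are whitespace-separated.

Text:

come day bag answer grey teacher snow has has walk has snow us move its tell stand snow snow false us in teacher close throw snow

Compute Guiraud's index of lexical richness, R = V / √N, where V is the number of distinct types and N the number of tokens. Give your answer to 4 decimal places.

3.5301

N = 26, V = 18.
√N = 5.099020
R = 18 / 5.099020 = 3.5301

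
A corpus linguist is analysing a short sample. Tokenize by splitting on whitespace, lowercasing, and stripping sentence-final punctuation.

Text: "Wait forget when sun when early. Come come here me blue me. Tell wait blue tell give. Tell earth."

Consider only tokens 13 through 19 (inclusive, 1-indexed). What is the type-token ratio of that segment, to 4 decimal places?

Segment tokens 13–19: tell, wait, blue, tell, give, tell, earth
Segment N = 7, segment V = 5.
TTR = 5 / 7 = 0.7143

0.7143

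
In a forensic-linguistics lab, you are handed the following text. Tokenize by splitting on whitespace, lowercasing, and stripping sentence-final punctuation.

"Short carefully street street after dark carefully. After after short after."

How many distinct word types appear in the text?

5

Distinct types: {after, carefully, dark, short, street}
V = 5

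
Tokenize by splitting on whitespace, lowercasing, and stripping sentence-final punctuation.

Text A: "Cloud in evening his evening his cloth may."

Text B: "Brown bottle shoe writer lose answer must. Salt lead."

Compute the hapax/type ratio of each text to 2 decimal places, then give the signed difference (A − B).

-0.33

A: hapax=4, V=6, ratio=0.67
B: hapax=9, V=9, ratio=1.00
Difference = 0.67 − 1.00 = -0.33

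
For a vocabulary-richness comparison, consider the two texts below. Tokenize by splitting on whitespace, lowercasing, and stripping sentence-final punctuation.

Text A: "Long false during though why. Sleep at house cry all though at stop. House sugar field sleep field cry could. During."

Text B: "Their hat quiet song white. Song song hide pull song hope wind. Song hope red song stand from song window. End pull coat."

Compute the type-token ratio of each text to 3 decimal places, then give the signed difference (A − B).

TTR(A) = 14/21 = 0.667
TTR(B) = 15/23 = 0.652
Difference = 0.667 − 0.652 = 0.015

0.015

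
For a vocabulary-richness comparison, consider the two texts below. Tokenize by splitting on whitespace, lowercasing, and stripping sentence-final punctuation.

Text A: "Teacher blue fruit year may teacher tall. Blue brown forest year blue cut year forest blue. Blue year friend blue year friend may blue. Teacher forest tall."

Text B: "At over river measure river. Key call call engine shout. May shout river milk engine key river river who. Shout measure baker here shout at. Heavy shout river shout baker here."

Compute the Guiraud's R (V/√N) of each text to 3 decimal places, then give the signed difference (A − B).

A: V=10, N=27, R=1.925
B: V=14, N=31, R=2.514
Difference = 1.925 − 2.514 = -0.589

-0.589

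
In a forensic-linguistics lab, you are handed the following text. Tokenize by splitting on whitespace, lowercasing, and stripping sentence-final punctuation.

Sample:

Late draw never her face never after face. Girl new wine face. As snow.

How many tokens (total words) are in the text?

14

Tokens: late, draw, never, her, face, never, after, face, girl, new, wine, face, as, snow
N = 14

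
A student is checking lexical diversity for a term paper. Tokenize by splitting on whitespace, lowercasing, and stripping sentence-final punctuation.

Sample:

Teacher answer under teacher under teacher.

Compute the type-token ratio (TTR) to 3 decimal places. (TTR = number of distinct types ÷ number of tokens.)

N = 6 tokens, V = 3 types.
TTR = V / N = 3 / 6 = 0.500

0.500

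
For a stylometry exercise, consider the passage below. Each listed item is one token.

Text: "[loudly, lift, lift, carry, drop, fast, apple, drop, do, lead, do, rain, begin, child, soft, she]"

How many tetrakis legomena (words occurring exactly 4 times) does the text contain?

0

Frequencies: lift:2, drop:2, do:2, loudly:1, carry:1, fast:1, apple:1, lead:1, rain:1, begin:1, child:1, soft:1, she:1
Words with frequency 4: (none)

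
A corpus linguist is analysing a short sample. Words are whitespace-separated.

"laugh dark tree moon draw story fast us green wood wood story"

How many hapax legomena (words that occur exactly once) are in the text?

8

Frequencies: story:2, wood:2, laugh:1, dark:1, tree:1, moon:1, draw:1, fast:1, us:1, green:1
Hapax (freq=1): dark, draw, fast, green, laugh, moon, tree, us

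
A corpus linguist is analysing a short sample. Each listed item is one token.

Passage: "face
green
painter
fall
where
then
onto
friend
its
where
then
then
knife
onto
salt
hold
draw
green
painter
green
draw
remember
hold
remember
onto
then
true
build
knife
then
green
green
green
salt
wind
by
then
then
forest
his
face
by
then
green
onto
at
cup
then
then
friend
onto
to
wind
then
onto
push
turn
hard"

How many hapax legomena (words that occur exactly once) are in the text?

Frequencies: then:11, green:7, onto:6, face:2, painter:2, where:2, friend:2, knife:2, salt:2, hold:2, draw:2, remember:2, wind:2, by:2, fall:1, its:1, true:1, build:1, forest:1, his:1, … (6 more, each freq 1)
Hapax (freq=1): at, build, cup, fall, forest, hard, his, its, push, to, true, turn

12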